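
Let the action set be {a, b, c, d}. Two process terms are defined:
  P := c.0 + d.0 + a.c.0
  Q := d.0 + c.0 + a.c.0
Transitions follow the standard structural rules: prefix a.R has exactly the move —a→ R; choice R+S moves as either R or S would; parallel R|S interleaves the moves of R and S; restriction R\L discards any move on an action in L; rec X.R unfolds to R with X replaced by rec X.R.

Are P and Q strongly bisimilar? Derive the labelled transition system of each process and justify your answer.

P's transition system — 3 states:
  p0 = c.0 + d.0 + a.c.0 :: -a-> p1, -c-> p2, -d-> p2
  p1 = c.0 :: -c-> p2
  p2 = 0 :: ∅
Q's transition system — 3 states:
  q0 = d.0 + c.0 + a.c.0 :: -a-> q1, -c-> q2, -d-> q2
  q1 = c.0 :: -c-> q2
  q2 = 0 :: ∅
Coarsest stable partition (strong bisimilarity classes):
  B0 = {p0, q0}
  B1 = {p2, q2}
  B2 = {p1, q1}
p0 ∈ B0, q0 ∈ B0 → same block

bisimilar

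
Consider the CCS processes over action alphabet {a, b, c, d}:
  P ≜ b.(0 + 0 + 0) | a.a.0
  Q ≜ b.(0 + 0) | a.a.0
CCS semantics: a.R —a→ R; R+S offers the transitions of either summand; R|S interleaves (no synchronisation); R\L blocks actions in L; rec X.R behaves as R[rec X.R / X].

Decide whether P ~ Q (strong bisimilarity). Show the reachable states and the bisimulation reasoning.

bisimilar

P's transition system — 6 states:
  u0 = b.(0 + 0 + 0) | a.a.0 | =a=> u1, =b=> u2
  u1 = b.(0 + 0 + 0) | a.0 | =a=> u3, =b=> u4
  u2 = (0 + 0 + 0) | a.a.0 | =a=> u4
  u3 = b.(0 + 0 + 0) | 0 | =b=> u5
  u4 = (0 + 0 + 0) | a.0 | =a=> u5
  u5 = (0 + 0 + 0) | 0 | (no moves)
Q's transition system — 6 states:
  v0 = b.(0 + 0) | a.a.0 | =a=> v1, =b=> v2
  v1 = b.(0 + 0) | a.0 | =a=> v3, =b=> v4
  v2 = (0 + 0) | a.a.0 | =a=> v4
  v3 = b.(0 + 0) | 0 | =b=> v5
  v4 = (0 + 0) | a.0 | =a=> v5
  v5 = (0 + 0) | 0 | (no moves)
Partition-refinement fixed point:
  B0 = {u0, v0}
  B1 = {u2, v2}
  B2 = {u4, v4}
  B3 = {u5, v5}
  B4 = {u1, v1}
  B5 = {u3, v3}
u0 ∈ B0, v0 ∈ B0 → same block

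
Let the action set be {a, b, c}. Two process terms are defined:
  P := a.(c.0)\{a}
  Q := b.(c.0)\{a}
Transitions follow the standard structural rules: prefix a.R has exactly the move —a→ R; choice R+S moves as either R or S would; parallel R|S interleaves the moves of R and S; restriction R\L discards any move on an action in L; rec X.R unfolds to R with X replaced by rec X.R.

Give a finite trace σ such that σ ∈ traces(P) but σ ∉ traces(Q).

P's transition system — 3 states:
  m0 = a.(c.0)\{a} | =a=> m1
  m1 = (c.0)\{a} | =c=> m2
  m2 = 0\{a} | (no moves)
Q's transition system — 3 states:
  n0 = b.(c.0)\{a} | =b=> n1
  n1 = (c.0)\{a} | =c=> n2
  n2 = 0\{a} | (no moves)
Run σ = ⟨a⟩ on P: start {m0}
  step 1 (a): {m1}
  — P admits the full trace.
Run σ = ⟨a⟩ on Q: start {n0}
  step 1 (a): ∅  — Q cannot continue

a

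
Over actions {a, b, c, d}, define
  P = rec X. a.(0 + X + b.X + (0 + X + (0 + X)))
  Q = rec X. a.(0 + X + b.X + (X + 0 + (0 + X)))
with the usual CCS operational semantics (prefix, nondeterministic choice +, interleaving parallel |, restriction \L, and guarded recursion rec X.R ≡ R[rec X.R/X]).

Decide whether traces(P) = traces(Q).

P's transition system — 2 states:
  s0 = rec X. a.(0 + X + b.X + (0 + X + (0 + X))) has moves =a=> s1
  s1 = 0 + (rec X. a.(0 + X + b.X + (0 + X + (0 + X)))) + b.(rec X. a.(0 + X + b.X + (0 + X + (0 + X)))) + (0 + (rec X. a.(0 + X + b.X + (0 + X + (0 + X)))) + (0 + (rec X. a.(0 + X + b.X + (0 + X + (0 + X)))))) has moves =a=> s1, =b=> s0
Q's transition system — 2 states:
  t0 = rec X. a.(0 + X + b.X + (X + 0 + (0 + X))) has moves =a=> t1
  t1 = 0 + (rec X. a.(0 + X + b.X + (X + 0 + (0 + X)))) + b.(rec X. a.(0 + X + b.X + (X + 0 + (0 + X)))) + ((rec X. a.(0 + X + b.X + (X + 0 + (0 + X)))) + 0 + (0 + (rec X. a.(0 + X + b.X + (X + 0 + (0 + X)))))) has moves =a=> t1, =b=> t0
Partition-refinement fixed point:
  B0 = {s0, t0}
  B1 = {s1, t1}
s0 ∈ B0, t0 ∈ B0 → same block
Bisimilar ⇒ trace-equivalent.

trace-equivalent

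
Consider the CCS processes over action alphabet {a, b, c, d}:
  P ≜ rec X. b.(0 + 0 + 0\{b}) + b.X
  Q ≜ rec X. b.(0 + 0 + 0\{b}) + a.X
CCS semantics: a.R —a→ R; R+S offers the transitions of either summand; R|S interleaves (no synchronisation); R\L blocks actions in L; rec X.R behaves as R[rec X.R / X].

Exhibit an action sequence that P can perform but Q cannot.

bb

LTS(P): 2 reachable states
  u0 = rec X. b.(0 + 0 + 0\{b}) + b.X → ··b··> u0, ··b··> u1
  u1 = 0 + 0 + 0\{b} → stopped
LTS(Q): 2 reachable states
  v0 = rec X. b.(0 + 0 + 0\{b}) + a.X → ··a··> v0, ··b··> v1
  v1 = 0 + 0 + 0\{b} → stopped
Executing bb from P (initial set {u0}):
  after b @ step 1: {u0, u1}
  after b @ step 2: {u0, u1}
  — P admits the full trace.
Executing bb from Q (initial set {v0}):
  after b @ step 1: {v1}
  after b @ step 2: ∅  — Q cannot continue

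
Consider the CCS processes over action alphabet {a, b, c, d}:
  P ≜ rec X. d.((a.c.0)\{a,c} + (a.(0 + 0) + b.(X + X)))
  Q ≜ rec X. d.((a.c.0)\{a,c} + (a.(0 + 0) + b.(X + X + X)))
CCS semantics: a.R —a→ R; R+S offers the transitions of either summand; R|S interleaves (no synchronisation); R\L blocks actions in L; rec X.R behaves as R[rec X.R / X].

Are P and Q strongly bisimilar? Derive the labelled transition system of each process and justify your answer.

Reachable graph of P (4 states):
  u0 = rec X. d.((a.c.0)\{a,c} + (a.(0 + 0) + b.(X + X))) | —d→ u1
  u1 = (a.c.0)\{a,c} + (a.(0 + 0) + b.((rec X. d.((a.c.0)\{a,c} + (a.(0 + 0) + b.(X + X)))) + (rec X. d.((a.c.0)\{a,c} + (a.(0 + 0) + b.(X + X)))))) | —a→ u2, —b→ u3
  u2 = 0 + 0 | ∅
  u3 = (rec X. d.((a.c.0)\{a,c} + (a.(0 + 0) + b.(X + X)))) + (rec X. d.((a.c.0)\{a,c} + (a.(0 + 0) + b.(X + X)))) | —d→ u1
Reachable graph of Q (4 states):
  v0 = rec X. d.((a.c.0)\{a,c} + (a.(0 + 0) + b.(X + X + X))) | —d→ v1
  v1 = (a.c.0)\{a,c} + (a.(0 + 0) + b.((rec X. d.((a.c.0)\{a,c} + (a.(0 + 0) + b.(X + X + X)))) + (rec X. d.((a.c.0)\{a,c} + (a.(0 + 0) + b.(X + X + X)))) + (rec X. d.((a.c.0)\{a,c} + (a.(0 + 0) + b.(X + X + X)))))) | —a→ v2, —b→ v3
  v2 = 0 + 0 | ∅
  v3 = (rec X. d.((a.c.0)\{a,c} + (a.(0 + 0) + b.(X + X + X)))) + (rec X. d.((a.c.0)\{a,c} + (a.(0 + 0) + b.(X + X + X)))) + (rec X. d.((a.c.0)\{a,c} + (a.(0 + 0) + b.(X + X + X)))) | —d→ v1
Bisimilarity quotient blocks:
  B0 = {u0, u3, v0, v3}
  B1 = {u1, v1}
  B2 = {u2, v2}
u0 ∈ B0, v0 ∈ B0 → same block

YES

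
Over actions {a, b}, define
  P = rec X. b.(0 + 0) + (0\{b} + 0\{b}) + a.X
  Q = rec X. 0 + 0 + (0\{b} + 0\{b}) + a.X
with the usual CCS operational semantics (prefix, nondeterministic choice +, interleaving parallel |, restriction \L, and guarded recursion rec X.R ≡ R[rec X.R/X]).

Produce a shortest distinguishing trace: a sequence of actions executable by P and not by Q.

b

LTS(P): 2 reachable states
  s0 = rec X. b.(0 + 0) + (0\{b} + 0\{b}) + a.X | ··a··> s0, ··b··> s1
  s1 = 0 + 0 | ·
LTS(Q): 1 reachable states
  t0 = rec X. 0 + 0 + (0\{b} + 0\{b}) + a.X | ··a··> t0
Executing b from P (initial set {s0}):
  after b @ step 1: {s1}
  P completes σ.
Executing b from Q (initial set {t0}):
  after b @ step 1: ∅ (Q stuck)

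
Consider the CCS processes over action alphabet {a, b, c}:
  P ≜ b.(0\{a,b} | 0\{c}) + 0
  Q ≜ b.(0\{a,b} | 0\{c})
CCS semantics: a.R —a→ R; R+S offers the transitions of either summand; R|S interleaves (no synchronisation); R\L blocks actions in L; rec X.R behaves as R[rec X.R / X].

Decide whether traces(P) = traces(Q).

P's transition system — 2 states:
  s0 = b.(0\{a,b} | 0\{c}) + 0 | —b→ s1
  s1 = 0\{a,b} | 0\{c} | deadlocked
Q's transition system — 2 states:
  t0 = b.(0\{a,b} | 0\{c}) | —b→ t1
  t1 = 0\{a,b} | 0\{c} | deadlocked
Coarsest stable partition (strong bisimilarity classes):
  B0 = {s0, t0}
  B1 = {s1, t1}
s0 ∈ B0, t0 ∈ B0 → same block
Bisimilar ⇒ trace-equivalent.

trace-equivalent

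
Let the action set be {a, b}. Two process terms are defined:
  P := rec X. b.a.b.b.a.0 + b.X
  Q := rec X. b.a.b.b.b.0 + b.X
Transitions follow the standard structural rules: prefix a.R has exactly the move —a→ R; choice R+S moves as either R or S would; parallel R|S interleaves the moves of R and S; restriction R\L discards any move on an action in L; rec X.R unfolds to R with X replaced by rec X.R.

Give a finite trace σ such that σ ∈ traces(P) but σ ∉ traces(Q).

Reachable graph of P (6 states):
  p0 = rec X. b.a.b.b.a.0 + b.X has moves -b-> p0, -b-> p1
  p1 = a.b.b.a.0 has moves -a-> p2
  p2 = b.b.a.0 has moves -b-> p3
  p3 = b.a.0 has moves -b-> p4
  p4 = a.0 has moves -a-> p5
  p5 = 0 has moves (no moves)
Reachable graph of Q (6 states):
  q0 = rec X. b.a.b.b.b.0 + b.X has moves -b-> q0, -b-> q1
  q1 = a.b.b.b.0 has moves -a-> q2
  q2 = b.b.b.0 has moves -b-> q3
  q3 = b.b.0 has moves -b-> q4
  q4 = b.0 has moves -b-> q5
  q5 = 0 has moves (no moves)
Run σ = ⟨babba⟩ on P: start {p0}
  step 1 (b): {p0, p1}
  step 2 (a): {p2}
  step 3 (b): {p3}
  step 4 (b): {p4}
  step 5 (a): {p5}
  — P admits the full trace.
Run σ = ⟨babba⟩ on Q: start {q0}
  step 1 (b): {q0, q1}
  step 2 (a): {q2}
  step 3 (b): {q3}
  step 4 (b): {q4}
  step 5 (a): no successor for Q

babba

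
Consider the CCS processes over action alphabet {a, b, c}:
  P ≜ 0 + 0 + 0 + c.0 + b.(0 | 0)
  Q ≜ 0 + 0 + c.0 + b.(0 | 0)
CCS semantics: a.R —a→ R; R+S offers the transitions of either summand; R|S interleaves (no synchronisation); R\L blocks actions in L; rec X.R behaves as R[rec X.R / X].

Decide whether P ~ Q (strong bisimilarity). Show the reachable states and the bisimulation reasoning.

P's transition system — 3 states:
  s0 = 0 + 0 + 0 + c.0 + b.(0 | 0) ⊢ =b=> s1, =c=> s2
  s1 = 0 | 0 ⊢ deadlocked
  s2 = 0 ⊢ deadlocked
Q's transition system — 3 states:
  t0 = 0 + 0 + c.0 + b.(0 | 0) ⊢ =b=> t1, =c=> t2
  t1 = 0 | 0 ⊢ deadlocked
  t2 = 0 ⊢ deadlocked
Partition-refinement fixed point:
  B0 = {s0, t0}
  B1 = {s1, s2, t1, t2}
s0 ∈ B0, t0 ∈ B0 → same block

bisimilar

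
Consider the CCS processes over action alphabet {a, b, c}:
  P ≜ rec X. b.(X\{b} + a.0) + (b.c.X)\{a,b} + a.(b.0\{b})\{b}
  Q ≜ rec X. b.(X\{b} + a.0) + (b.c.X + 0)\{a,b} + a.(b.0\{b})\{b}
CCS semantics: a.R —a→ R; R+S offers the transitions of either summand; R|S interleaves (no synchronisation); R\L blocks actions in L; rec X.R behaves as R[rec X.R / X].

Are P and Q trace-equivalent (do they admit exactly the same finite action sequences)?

YES

Reachable graph of P (5 states):
  u0 = rec X. b.(X\{b} + a.0) + (b.c.X)\{a,b} + a.(b.0\{b})\{b} | -a-> u1, -b-> u2
  u1 = (b.0\{b})\{b} | stopped
  u2 = (rec X. b.(X\{b} + a.0) + (b.c.X)\{a,b} + a.(b.0\{b})\{b})\{b} + a.0 | -a-> u3, -a-> u4
  u3 = (b.0\{b})\{b}\{b} | stopped
  u4 = 0 | stopped
Reachable graph of Q (5 states):
  v0 = rec X. b.(X\{b} + a.0) + (b.c.X + 0)\{a,b} + a.(b.0\{b})\{b} | -a-> v1, -b-> v2
  v1 = (b.0\{b})\{b} | stopped
  v2 = (rec X. b.(X\{b} + a.0) + (b.c.X + 0)\{a,b} + a.(b.0\{b})\{b})\{b} + a.0 | -a-> v3, -a-> v4
  v3 = (b.0\{b})\{b}\{b} | stopped
  v4 = 0 | stopped
Coarsest stable partition (strong bisimilarity classes):
  B0 = {u0, v0}
  B1 = {u2, v2}
  B2 = {u1, u3, u4, v1, v3, v4}
u0 ∈ B0, v0 ∈ B0 → same block
Bisimilar ⇒ trace-equivalent.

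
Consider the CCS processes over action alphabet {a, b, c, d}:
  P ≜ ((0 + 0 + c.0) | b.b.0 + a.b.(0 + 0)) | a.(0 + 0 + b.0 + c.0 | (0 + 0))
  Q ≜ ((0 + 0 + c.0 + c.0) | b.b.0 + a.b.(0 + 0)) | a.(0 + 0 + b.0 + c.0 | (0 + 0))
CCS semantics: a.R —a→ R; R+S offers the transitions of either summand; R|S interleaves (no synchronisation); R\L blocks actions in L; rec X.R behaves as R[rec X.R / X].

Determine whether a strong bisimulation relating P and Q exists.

Reachable graph of P (32 states):
  m0 = ((0 + 0 + c.0) | b.b.0 + a.b.(0 + 0)) | a.(0 + 0 + b.0 + c.0 | (0 + 0)) | --a--▸ m1, --a--▸ m2, --b--▸ m3, --c--▸ m4
  m1 = ((0 + 0 + c.0) | b.b.0 + a.b.(0 + 0)) | (0 + 0 + b.0 + c.0 | (0 + 0)) | --a--▸ m5, --b--▸ m6, --b--▸ m7, --c--▸ m8, --c--▸ m9
  m2 = b.(0 + 0) | a.(0 + 0 + b.0 + c.0 | (0 + 0)) | --a--▸ m5, --b--▸ m10
  m3 = (0 + 0 + c.0) | b.0 | a.(0 + 0 + b.0 + c.0 | (0 + 0)) | --a--▸ m7, --b--▸ m11, --c--▸ m12
  m4 = 0 | b.b.0 | a.(0 + 0 + b.0 + c.0 | (0 + 0)) | --a--▸ m9, --b--▸ m12
  m5 = b.(0 + 0) | (0 + 0 + b.0 + c.0 | (0 + 0)) | --b--▸ m13, --b--▸ m14, --c--▸ m15
  m6 = ((0 + 0 + c.0) | b.b.0 + a.b.(0 + 0)) | 0 | --a--▸ m14, --b--▸ m16, --c--▸ m17
  m7 = (0 + 0 + c.0) | b.0 | (0 + 0 + b.0 + c.0 | (0 + 0)) | --b--▸ m16, --b--▸ m18, --c--▸ m19, --c--▸ m20
  m8 = ((0 + 0 + c.0) | b.b.0 + a.b.(0 + 0)) | (0 | (0 + 0)) | --a--▸ m15, --b--▸ m19, --c--▸ m21
  m9 = 0 | b.b.0 | (0 + 0 + b.0 + c.0 | (0 + 0)) | --b--▸ m17, --b--▸ m20, --c--▸ m21
  m10 = (0 + 0) | a.(0 + 0 + b.0 + c.0 | (0 + 0)) | --a--▸ m13
  m11 = (0 + 0 + c.0) | 0 | a.(0 + 0 + b.0 + c.0 | (0 + 0)) | --a--▸ m18, --c--▸ m22
  m12 = 0 | b.0 | a.(0 + 0 + b.0 + c.0 | (0 + 0)) | --a--▸ m20, --b--▸ m22
  m13 = (0 + 0) | (0 + 0 + b.0 + c.0 | (0 + 0)) | --b--▸ m23, --c--▸ m24
  m14 = b.(0 + 0) | 0 | --b--▸ m23
  m15 = b.(0 + 0) | (0 | (0 + 0)) | --b--▸ m24
  m16 = (0 + 0 + c.0) | b.0 | 0 | --b--▸ m25, --c--▸ m26
  m17 = 0 | b.b.0 | 0 | --b--▸ m26
  m18 = (0 + 0 + c.0) | 0 | (0 + 0 + b.0 + c.0 | (0 + 0)) | --b--▸ m25, --c--▸ m27, --c--▸ m28
  m19 = (0 + 0 + c.0) | b.0 | (0 | (0 + 0)) | --b--▸ m27, --c--▸ m29
  m20 = 0 | b.0 | (0 + 0 + b.0 + c.0 | (0 + 0)) | --b--▸ m26, --b--▸ m28, --c--▸ m29
  m21 = 0 | b.b.0 | (0 | (0 + 0)) | --b--▸ m29
  m22 = 0 | 0 | a.(0 + 0 + b.0 + c.0 | (0 + 0)) | --a--▸ m28
  m23 = (0 + 0) | 0 | ∅
  m24 = (0 + 0) | (0 | (0 + 0)) | ∅
  m25 = (0 + 0 + c.0) | 0 | 0 | --c--▸ m30
  m26 = 0 | b.0 | 0 | --b--▸ m30
  m27 = (0 + 0 + c.0) | 0 | (0 | (0 + 0)) | --c--▸ m31
  m28 = 0 | 0 | (0 + 0 + b.0 + c.0 | (0 + 0)) | --b--▸ m30, --c--▸ m31
  m29 = 0 | b.0 | (0 | (0 + 0)) | --b--▸ m31
  m30 = 0 | 0 | 0 | ∅
  m31 = 0 | 0 | (0 | (0 + 0)) | ∅
Reachable graph of Q (32 states):
  n0 = ((0 + 0 + c.0 + c.0) | b.b.0 + a.b.(0 + 0)) | a.(0 + 0 + b.0 + c.0 | (0 + 0)) | --a--▸ n1, --a--▸ n2, --b--▸ n3, --c--▸ n4
  n1 = ((0 + 0 + c.0 + c.0) | b.b.0 + a.b.(0 + 0)) | (0 + 0 + b.0 + c.0 | (0 + 0)) | --a--▸ n5, --b--▸ n6, --b--▸ n7, --c--▸ n8, --c--▸ n9
  n2 = b.(0 + 0) | a.(0 + 0 + b.0 + c.0 | (0 + 0)) | --a--▸ n5, --b--▸ n10
  n3 = (0 + 0 + c.0 + c.0) | b.0 | a.(0 + 0 + b.0 + c.0 | (0 + 0)) | --a--▸ n7, --b--▸ n11, --c--▸ n12
  n4 = 0 | b.b.0 | a.(0 + 0 + b.0 + c.0 | (0 + 0)) | --a--▸ n9, --b--▸ n12
  n5 = b.(0 + 0) | (0 + 0 + b.0 + c.0 | (0 + 0)) | --b--▸ n13, --b--▸ n14, --c--▸ n15
  n6 = ((0 + 0 + c.0 + c.0) | b.b.0 + a.b.(0 + 0)) | 0 | --a--▸ n14, --b--▸ n16, --c--▸ n17
  n7 = (0 + 0 + c.0 + c.0) | b.0 | (0 + 0 + b.0 + c.0 | (0 + 0)) | --b--▸ n16, --b--▸ n18, --c--▸ n19, --c--▸ n20
  n8 = ((0 + 0 + c.0 + c.0) | b.b.0 + a.b.(0 + 0)) | (0 | (0 + 0)) | --a--▸ n15, --b--▸ n19, --c--▸ n21
  n9 = 0 | b.b.0 | (0 + 0 + b.0 + c.0 | (0 + 0)) | --b--▸ n17, --b--▸ n20, --c--▸ n21
  n10 = (0 + 0) | a.(0 + 0 + b.0 + c.0 | (0 + 0)) | --a--▸ n13
  n11 = (0 + 0 + c.0 + c.0) | 0 | a.(0 + 0 + b.0 + c.0 | (0 + 0)) | --a--▸ n18, --c--▸ n22
  n12 = 0 | b.0 | a.(0 + 0 + b.0 + c.0 | (0 + 0)) | --a--▸ n20, --b--▸ n22
  n13 = (0 + 0) | (0 + 0 + b.0 + c.0 | (0 + 0)) | --b--▸ n23, --c--▸ n24
  n14 = b.(0 + 0) | 0 | --b--▸ n23
  n15 = b.(0 + 0) | (0 | (0 + 0)) | --b--▸ n24
  n16 = (0 + 0 + c.0 + c.0) | b.0 | 0 | --b--▸ n25, --c--▸ n26
  n17 = 0 | b.b.0 | 0 | --b--▸ n26
  n18 = (0 + 0 + c.0 + c.0) | 0 | (0 + 0 + b.0 + c.0 | (0 + 0)) | --b--▸ n25, --c--▸ n27, --c--▸ n28
  n19 = (0 + 0 + c.0 + c.0) | b.0 | (0 | (0 + 0)) | --b--▸ n27, --c--▸ n29
  n20 = 0 | b.0 | (0 + 0 + b.0 + c.0 | (0 + 0)) | --b--▸ n26, --b--▸ n28, --c--▸ n29
  n21 = 0 | b.b.0 | (0 | (0 + 0)) | --b--▸ n29
  n22 = 0 | 0 | a.(0 + 0 + b.0 + c.0 | (0 + 0)) | --a--▸ n28
  n23 = (0 + 0) | 0 | ∅
  n24 = (0 + 0) | (0 | (0 + 0)) | ∅
  n25 = (0 + 0 + c.0 + c.0) | 0 | 0 | --c--▸ n30
  n26 = 0 | b.0 | 0 | --b--▸ n30
  n27 = (0 + 0 + c.0 + c.0) | 0 | (0 | (0 + 0)) | --c--▸ n31
  n28 = 0 | 0 | (0 + 0 + b.0 + c.0 | (0 + 0)) | --b--▸ n30, --c--▸ n31
  n29 = 0 | b.0 | (0 | (0 + 0)) | --b--▸ n31
  n30 = 0 | 0 | 0 | ∅
  n31 = 0 | 0 | (0 | (0 + 0)) | ∅
Partition-refinement fixed point:
  B0 = {m0, n0}
  B1 = {m1, n1}
  B2 = {m9, n9}
  B3 = {m20, m5, n20, n5}
  B4 = {m14, m15, m26, m29, n14, n15, n26, n29}
  B5 = {m23, m24, m30, m31, n23, n24, n30, n31}
  B6 = {m13, m28, n13, n28}
  B7 = {m17, m21, n17, n21}
  B8 = {m6, m8, n6, n8}
  B9 = {m16, m19, n16, n19}
  B10 = {m25, m27, n25, n27}
  B11 = {m7, n7}
  B12 = {m18, n18}
  B13 = {m3, n3}
  B14 = {m11, n11}
  B15 = {m10, m22, n10, n22}
  B16 = {m12, m2, n12, n2}
  B17 = {m4, n4}
m0 ∈ B0, n0 ∈ B0 → same block

YES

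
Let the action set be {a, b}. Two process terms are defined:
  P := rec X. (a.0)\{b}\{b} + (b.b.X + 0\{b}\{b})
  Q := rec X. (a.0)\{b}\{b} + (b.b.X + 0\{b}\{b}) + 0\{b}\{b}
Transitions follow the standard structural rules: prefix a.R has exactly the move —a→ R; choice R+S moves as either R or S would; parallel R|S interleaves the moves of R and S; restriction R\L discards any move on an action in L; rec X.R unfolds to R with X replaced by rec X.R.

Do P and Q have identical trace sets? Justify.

traces(P) = traces(Q)

P's transition system — 3 states:
  u0 = rec X. (a.0)\{b}\{b} + (b.b.X + 0\{b}\{b}) → ··a··> u1, ··b··> u2
  u1 = 0\{b}\{b} → (no moves)
  u2 = b.(rec X. (a.0)\{b}\{b} + (b.b.X + 0\{b}\{b})) → ··b··> u0
Q's transition system — 3 states:
  v0 = rec X. (a.0)\{b}\{b} + (b.b.X + 0\{b}\{b}) + 0\{b}\{b} → ··a··> v1, ··b··> v2
  v1 = 0\{b}\{b} → (no moves)
  v2 = b.(rec X. (a.0)\{b}\{b} + (b.b.X + 0\{b}\{b}) + 0\{b}\{b}) → ··b··> v0
Coarsest stable partition (strong bisimilarity classes):
  B0 = {u0, v0}
  B1 = {u2, v2}
  B2 = {u1, v1}
u0 ∈ B0, v0 ∈ B0 → same block
Bisimilar ⇒ trace-equivalent.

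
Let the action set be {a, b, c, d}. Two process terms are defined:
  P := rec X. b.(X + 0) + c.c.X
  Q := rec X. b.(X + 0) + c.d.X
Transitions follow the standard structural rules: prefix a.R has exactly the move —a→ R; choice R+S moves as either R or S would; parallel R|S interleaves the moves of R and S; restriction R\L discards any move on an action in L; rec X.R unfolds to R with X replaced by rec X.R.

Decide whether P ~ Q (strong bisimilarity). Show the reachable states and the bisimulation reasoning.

NO

P's transition system — 3 states:
  p0 = rec X. b.(X + 0) + c.c.X has moves --b--▸ p1, --c--▸ p2
  p1 = (rec X. b.(X + 0) + c.c.X) + 0 has moves --b--▸ p1, --c--▸ p2
  p2 = c.(rec X. b.(X + 0) + c.c.X) has moves --c--▸ p0
Q's transition system — 3 states:
  q0 = rec X. b.(X + 0) + c.d.X has moves --b--▸ q1, --c--▸ q2
  q1 = (rec X. b.(X + 0) + c.d.X) + 0 has moves --b--▸ q1, --c--▸ q2
  q2 = d.(rec X. b.(X + 0) + c.d.X) has moves --d--▸ q0
Bisimilarity quotient blocks:
  B0 = {p0, p1}
  B1 = {p2}
  B2 = {q0, q1}
  B3 = {q2}
p0 ∈ B0, q0 ∈ B2 → different blocks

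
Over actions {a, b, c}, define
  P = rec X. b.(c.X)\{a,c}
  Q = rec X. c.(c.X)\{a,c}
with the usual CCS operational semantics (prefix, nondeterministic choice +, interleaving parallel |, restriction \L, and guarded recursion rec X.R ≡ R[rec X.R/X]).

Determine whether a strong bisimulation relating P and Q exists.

P's transition system — 2 states:
  p0 = rec X. b.(c.X)\{a,c} → -b-> p1
  p1 = (c.(rec X. b.(c.X)\{a,c}))\{a,c} → (no moves)
Q's transition system — 2 states:
  q0 = rec X. c.(c.X)\{a,c} → -c-> q1
  q1 = (c.(rec X. c.(c.X)\{a,c}))\{a,c} → (no moves)
Coarsest stable partition (strong bisimilarity classes):
  B0 = {p0}
  B1 = {p1, q1}
  B2 = {q0}
p0 ∈ B0, q0 ∈ B2 → different blocks

NO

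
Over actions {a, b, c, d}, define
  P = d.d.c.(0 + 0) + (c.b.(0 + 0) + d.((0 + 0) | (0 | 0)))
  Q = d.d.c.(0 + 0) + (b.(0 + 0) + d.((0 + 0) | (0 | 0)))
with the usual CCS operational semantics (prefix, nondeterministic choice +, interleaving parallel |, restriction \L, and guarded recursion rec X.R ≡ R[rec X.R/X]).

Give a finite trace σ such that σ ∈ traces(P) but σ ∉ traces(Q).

c

LTS(P): 6 reachable states
  u0 = d.d.c.(0 + 0) + (c.b.(0 + 0) + d.((0 + 0) | (0 | 0))) :: =c=> u1, =d=> u2, =d=> u3
  u1 = b.(0 + 0) :: =b=> u4
  u2 = (0 + 0) | (0 | 0) :: ∅
  u3 = d.c.(0 + 0) :: =d=> u5
  u4 = 0 + 0 :: ∅
  u5 = c.(0 + 0) :: =c=> u4
LTS(Q): 5 reachable states
  v0 = d.d.c.(0 + 0) + (b.(0 + 0) + d.((0 + 0) | (0 | 0))) :: =b=> v1, =d=> v2, =d=> v3
  v1 = 0 + 0 :: ∅
  v2 = (0 + 0) | (0 | 0) :: ∅
  v3 = d.c.(0 + 0) :: =d=> v4
  v4 = c.(0 + 0) :: =c=> v1
Executing c from P (initial set {u0}):
  after c @ step 1: {u1}
  P completes σ.
Executing c from Q (initial set {v0}):
  after c @ step 1: ∅  — Q cannot continue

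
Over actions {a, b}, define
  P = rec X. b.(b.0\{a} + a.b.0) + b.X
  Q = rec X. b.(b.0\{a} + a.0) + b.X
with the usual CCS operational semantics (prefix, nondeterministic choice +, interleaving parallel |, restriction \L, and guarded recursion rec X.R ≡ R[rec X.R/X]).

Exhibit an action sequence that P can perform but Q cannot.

bab

LTS(P): 5 reachable states
  p0 = rec X. b.(b.0\{a} + a.b.0) + b.X → -b-> p0, -b-> p1
  p1 = b.0\{a} + a.b.0 → -a-> p2, -b-> p3
  p2 = b.0 → -b-> p4
  p3 = 0\{a} → (no moves)
  p4 = 0 → (no moves)
LTS(Q): 4 reachable states
  q0 = rec X. b.(b.0\{a} + a.0) + b.X → -b-> q0, -b-> q1
  q1 = b.0\{a} + a.0 → -a-> q2, -b-> q3
  q2 = 0 → (no moves)
  q3 = 0\{a} → (no moves)
Executing bab from P (initial set {p0}):
  [1] b ⇒ {p0, p1}
  [2] a ⇒ {p2}
  [3] b ⇒ {p4}
  P completes σ.
Executing bab from Q (initial set {q0}):
  [1] b ⇒ {q0, q1}
  [2] a ⇒ {q2}
  [3] b ⇒ ∅ (Q stuck)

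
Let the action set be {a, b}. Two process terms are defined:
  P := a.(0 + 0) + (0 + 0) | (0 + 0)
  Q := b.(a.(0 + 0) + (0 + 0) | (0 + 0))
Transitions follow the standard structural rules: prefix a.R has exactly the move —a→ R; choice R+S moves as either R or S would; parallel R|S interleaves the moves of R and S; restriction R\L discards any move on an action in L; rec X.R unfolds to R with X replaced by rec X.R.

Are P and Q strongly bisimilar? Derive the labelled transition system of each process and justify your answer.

Reachable graph of P (2 states):
  s0 = a.(0 + 0) + (0 + 0) | (0 + 0) ⊢ -a-> s1
  s1 = 0 + 0 ⊢ ·
Reachable graph of Q (3 states):
  t0 = b.(a.(0 + 0) + (0 + 0) | (0 + 0)) ⊢ -b-> t1
  t1 = a.(0 + 0) + (0 + 0) | (0 + 0) ⊢ -a-> t2
  t2 = 0 + 0 ⊢ ·
Coarsest stable partition (strong bisimilarity classes):
  B0 = {s0, t1}
  B1 = {s1, t2}
  B2 = {t0}
s0 ∈ B0, t0 ∈ B2 → different blocks

P ≁ Q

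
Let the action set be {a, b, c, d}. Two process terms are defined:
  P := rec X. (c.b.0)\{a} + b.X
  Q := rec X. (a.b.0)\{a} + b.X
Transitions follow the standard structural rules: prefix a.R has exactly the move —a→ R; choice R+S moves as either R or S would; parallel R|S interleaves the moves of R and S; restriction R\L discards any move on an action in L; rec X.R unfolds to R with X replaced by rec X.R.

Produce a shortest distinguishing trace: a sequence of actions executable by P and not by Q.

c

Reachable graph of P (3 states):
  m0 = rec X. (c.b.0)\{a} + b.X → -b-> m0, -c-> m1
  m1 = (b.0)\{a} → -b-> m2
  m2 = 0\{a} → ·
Reachable graph of Q (1 states):
  n0 = rec X. (a.b.0)\{a} + b.X → -b-> n0
Run σ = ⟨c⟩ on P: start {m0}
  step 1 (c): {m1}
  P completes σ.
Run σ = ⟨c⟩ on Q: start {n0}
  step 1 (c): ∅ (Q stuck)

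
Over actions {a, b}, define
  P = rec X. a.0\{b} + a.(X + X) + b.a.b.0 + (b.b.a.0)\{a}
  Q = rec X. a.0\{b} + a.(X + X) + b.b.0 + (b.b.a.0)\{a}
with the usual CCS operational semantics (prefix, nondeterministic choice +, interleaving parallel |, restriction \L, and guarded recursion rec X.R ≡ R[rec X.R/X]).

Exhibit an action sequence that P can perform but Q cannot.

ba

Reachable graph of P (8 states):
  p0 = rec X. a.0\{b} + a.(X + X) + b.a.b.0 + (b.b.a.0)\{a} | —a→ p1, —a→ p2, —b→ p3, —b→ p4
  p1 = (rec X. a.0\{b} + a.(X + X) + b.a.b.0 + (b.b.a.0)\{a}) + (rec X. a.0\{b} + a.(X + X) + b.a.b.0 + (b.b.a.0)\{a}) | —a→ p1, —a→ p2, —b→ p3, —b→ p4
  p2 = 0\{b} | ∅
  p3 = (b.a.0)\{a} | —b→ p5
  p4 = a.b.0 | —a→ p6
  p5 = (a.0)\{a} | ∅
  p6 = b.0 | —b→ p7
  p7 = 0 | ∅
Reachable graph of Q (7 states):
  q0 = rec X. a.0\{b} + a.(X + X) + b.b.0 + (b.b.a.0)\{a} | —a→ q1, —a→ q2, —b→ q3, —b→ q4
  q1 = (rec X. a.0\{b} + a.(X + X) + b.b.0 + (b.b.a.0)\{a}) + (rec X. a.0\{b} + a.(X + X) + b.b.0 + (b.b.a.0)\{a}) | —a→ q1, —a→ q2, —b→ q3, —b→ q4
  q2 = 0\{b} | ∅
  q3 = (b.a.0)\{a} | —b→ q5
  q4 = b.0 | —b→ q6
  q5 = (a.0)\{a} | ∅
  q6 = 0 | ∅
Executing ba from P (initial set {p0}):
  [1] b ⇒ {p3, p4}
  [2] a ⇒ {p6}
  P completes σ.
Executing ba from Q (initial set {q0}):
  [1] b ⇒ {q3, q4}
  [2] a ⇒ ∅  — Q cannot continue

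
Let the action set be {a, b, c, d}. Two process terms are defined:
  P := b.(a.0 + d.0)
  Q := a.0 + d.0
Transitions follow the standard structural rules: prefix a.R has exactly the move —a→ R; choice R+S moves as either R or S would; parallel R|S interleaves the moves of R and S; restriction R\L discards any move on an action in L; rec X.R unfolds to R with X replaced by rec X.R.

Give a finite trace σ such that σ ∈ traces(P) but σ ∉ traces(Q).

b

P's transition system — 3 states:
  u0 = b.(a.0 + d.0) :: =b=> u1
  u1 = a.0 + d.0 :: =a=> u2, =d=> u2
  u2 = 0 :: stopped
Q's transition system — 2 states:
  v0 = a.0 + d.0 :: =a=> v1, =d=> v1
  v1 = 0 :: stopped
Trace ⟨b⟩ through P, begin at {u0}:
  [1] b ⇒ {u1}
  P completes σ.
Trace ⟨b⟩ through Q, begin at {v0}:
  [1] b ⇒ no successor for Q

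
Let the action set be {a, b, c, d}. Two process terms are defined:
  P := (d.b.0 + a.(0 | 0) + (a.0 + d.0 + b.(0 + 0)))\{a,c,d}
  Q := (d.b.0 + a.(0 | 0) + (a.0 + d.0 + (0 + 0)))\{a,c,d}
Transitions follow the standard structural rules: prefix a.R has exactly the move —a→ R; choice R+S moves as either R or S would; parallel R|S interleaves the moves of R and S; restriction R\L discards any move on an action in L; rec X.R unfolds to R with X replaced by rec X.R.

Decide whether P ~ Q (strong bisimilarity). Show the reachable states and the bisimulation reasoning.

LTS(P): 2 reachable states
  m0 = (d.b.0 + a.(0 | 0) + (a.0 + d.0 + b.(0 + 0)))\{a,c,d} :: —b→ m1
  m1 = (0 + 0)\{a,c,d} :: deadlocked
LTS(Q): 1 reachable states
  n0 = (d.b.0 + a.(0 | 0) + (a.0 + d.0 + (0 + 0)))\{a,c,d} :: deadlocked
Partition-refinement fixed point:
  B0 = {m0}
  B1 = {m1, n0}
m0 ∈ B0, n0 ∈ B1 → different blocks

P ≁ Q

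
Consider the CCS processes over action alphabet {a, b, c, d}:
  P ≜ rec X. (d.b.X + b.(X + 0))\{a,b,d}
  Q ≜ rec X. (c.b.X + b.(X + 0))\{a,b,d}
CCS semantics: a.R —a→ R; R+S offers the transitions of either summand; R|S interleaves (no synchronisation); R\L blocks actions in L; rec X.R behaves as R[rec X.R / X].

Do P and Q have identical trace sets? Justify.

Reachable graph of P (1 states):
  s0 = rec X. (d.b.X + b.(X + 0))\{a,b,d} | deadlocked
Reachable graph of Q (2 states):
  t0 = rec X. (c.b.X + b.(X + 0))\{a,b,d} | --c--▸ t1
  t1 = (b.(rec X. (c.b.X + b.(X + 0))\{a,b,d}))\{a,b,d} | deadlocked
Executing c from Q (initial set {t0}):
  step 1 (c): {t1}
  ✓ Q
Executing c from P (initial set {s0}):
  step 1 (c): ∅  — P cannot continue

trace-distinct — witness ⟨c⟩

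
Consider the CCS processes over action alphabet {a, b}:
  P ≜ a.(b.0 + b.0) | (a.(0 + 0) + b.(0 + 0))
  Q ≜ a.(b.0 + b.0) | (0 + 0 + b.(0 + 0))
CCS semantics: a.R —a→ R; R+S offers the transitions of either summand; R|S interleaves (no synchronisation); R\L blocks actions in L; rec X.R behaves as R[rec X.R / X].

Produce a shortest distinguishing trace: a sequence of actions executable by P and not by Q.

aa

P's transition system — 6 states:
  u0 = a.(b.0 + b.0) | (a.(0 + 0) + b.(0 + 0)) | -a-> u1, -a-> u2, -b-> u2
  u1 = (b.0 + b.0) | (a.(0 + 0) + b.(0 + 0)) | -a-> u3, -b-> u3, -b-> u4
  u2 = a.(b.0 + b.0) | (0 + 0) | -a-> u3
  u3 = (b.0 + b.0) | (0 + 0) | -b-> u5
  u4 = 0 | (a.(0 + 0) + b.(0 + 0)) | -a-> u5, -b-> u5
  u5 = 0 | (0 + 0) | stopped
Q's transition system — 6 states:
  v0 = a.(b.0 + b.0) | (0 + 0 + b.(0 + 0)) | -a-> v1, -b-> v2
  v1 = (b.0 + b.0) | (0 + 0 + b.(0 + 0)) | -b-> v3, -b-> v4
  v2 = a.(b.0 + b.0) | (0 + 0) | -a-> v3
  v3 = (b.0 + b.0) | (0 + 0) | -b-> v5
  v4 = 0 | (0 + 0 + b.(0 + 0)) | -b-> v5
  v5 = 0 | (0 + 0) | stopped
Run σ = ⟨aa⟩ on P: start {u0}
  step 1 (a): {u1, u2}
  step 2 (a): {u3}
  ✓ P
Run σ = ⟨aa⟩ on Q: start {v0}
  step 1 (a): {v1}
  step 2 (a): no successor for Q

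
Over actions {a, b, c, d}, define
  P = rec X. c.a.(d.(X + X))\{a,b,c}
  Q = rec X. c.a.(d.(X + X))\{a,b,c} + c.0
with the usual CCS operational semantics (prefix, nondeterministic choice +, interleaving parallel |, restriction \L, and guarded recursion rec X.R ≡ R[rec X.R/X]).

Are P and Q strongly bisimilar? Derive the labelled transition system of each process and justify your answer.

NO

LTS(P): 4 reachable states
  p0 = rec X. c.a.(d.(X + X))\{a,b,c} :: =c=> p1
  p1 = a.(d.((rec X. c.a.(d.(X + X))\{a,b,c}) + (rec X. c.a.(d.(X + X))\{a,b,c})))\{a,b,c} :: =a=> p2
  p2 = (d.((rec X. c.a.(d.(X + X))\{a,b,c}) + (rec X. c.a.(d.(X + X))\{a,b,c})))\{a,b,c} :: =d=> p3
  p3 = ((rec X. c.a.(d.(X + X))\{a,b,c}) + (rec X. c.a.(d.(X + X))\{a,b,c}))\{a,b,c} :: ·
LTS(Q): 5 reachable states
  q0 = rec X. c.a.(d.(X + X))\{a,b,c} + c.0 :: =c=> q1, =c=> q2
  q1 = 0 :: ·
  q2 = a.(d.((rec X. c.a.(d.(X + X))\{a,b,c} + c.0) + (rec X. c.a.(d.(X + X))\{a,b,c} + c.0)))\{a,b,c} :: =a=> q3
  q3 = (d.((rec X. c.a.(d.(X + X))\{a,b,c} + c.0) + (rec X. c.a.(d.(X + X))\{a,b,c} + c.0)))\{a,b,c} :: =d=> q4
  q4 = ((rec X. c.a.(d.(X + X))\{a,b,c} + c.0) + (rec X. c.a.(d.(X + X))\{a,b,c} + c.0))\{a,b,c} :: ·
Coarsest stable partition (strong bisimilarity classes):
  B0 = {p0}
  B1 = {p1, q2}
  B2 = {p2, q3}
  B3 = {p3, q1, q4}
  B4 = {q0}
p0 ∈ B0, q0 ∈ B4 → different blocks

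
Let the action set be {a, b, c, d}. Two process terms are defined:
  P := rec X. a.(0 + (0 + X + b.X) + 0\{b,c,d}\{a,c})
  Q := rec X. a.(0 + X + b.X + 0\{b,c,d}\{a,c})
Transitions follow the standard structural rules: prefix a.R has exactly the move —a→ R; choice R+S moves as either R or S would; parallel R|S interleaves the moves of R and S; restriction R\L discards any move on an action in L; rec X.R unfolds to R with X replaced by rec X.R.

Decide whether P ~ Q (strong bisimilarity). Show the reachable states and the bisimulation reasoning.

P ~ Q

Reachable graph of P (2 states):
  m0 = rec X. a.(0 + (0 + X + b.X) + 0\{b,c,d}\{a,c}) :: —a→ m1
  m1 = 0 + (0 + (rec X. a.(0 + (0 + X + b.X) + 0\{b,c,d}\{a,c})) + b.(rec X. a.(0 + (0 + X + b.X) + 0\{b,c,d}\{a,c}))) + 0\{b,c,d}\{a,c} :: —a→ m1, —b→ m0
Reachable graph of Q (2 states):
  n0 = rec X. a.(0 + X + b.X + 0\{b,c,d}\{a,c}) :: —a→ n1
  n1 = 0 + (rec X. a.(0 + X + b.X + 0\{b,c,d}\{a,c})) + b.(rec X. a.(0 + X + b.X + 0\{b,c,d}\{a,c})) + 0\{b,c,d}\{a,c} :: —a→ n1, —b→ n0
Partition-refinement fixed point:
  B0 = {m0, n0}
  B1 = {m1, n1}
m0 ∈ B0, n0 ∈ B0 → same block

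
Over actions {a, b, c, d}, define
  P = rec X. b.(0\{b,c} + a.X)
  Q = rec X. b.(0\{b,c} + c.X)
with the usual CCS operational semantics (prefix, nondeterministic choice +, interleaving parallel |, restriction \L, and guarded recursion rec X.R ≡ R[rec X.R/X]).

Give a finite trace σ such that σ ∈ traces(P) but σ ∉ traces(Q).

LTS(P): 2 reachable states
  s0 = rec X. b.(0\{b,c} + a.X) | —b→ s1
  s1 = 0\{b,c} + a.(rec X. b.(0\{b,c} + a.X)) | —a→ s0
LTS(Q): 2 reachable states
  t0 = rec X. b.(0\{b,c} + c.X) | —b→ t1
  t1 = 0\{b,c} + c.(rec X. b.(0\{b,c} + c.X)) | —c→ t0
Executing ba from P (initial set {s0}):
  after b @ step 1: {s1}
  after a @ step 2: {s0}
  ✓ P
Executing ba from Q (initial set {t0}):
  after b @ step 1: {t1}
  after a @ step 2: ∅ (Q stuck)

ba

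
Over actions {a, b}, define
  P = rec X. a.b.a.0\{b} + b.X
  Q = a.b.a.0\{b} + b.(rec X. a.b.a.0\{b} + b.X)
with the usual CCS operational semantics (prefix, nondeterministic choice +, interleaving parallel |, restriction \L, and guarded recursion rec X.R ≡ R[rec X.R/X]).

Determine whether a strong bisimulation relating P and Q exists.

P ~ Q

Reachable graph of P (4 states):
  s0 = rec X. a.b.a.0\{b} + b.X :: =a=> s1, =b=> s0
  s1 = b.a.0\{b} :: =b=> s2
  s2 = a.0\{b} :: =a=> s3
  s3 = 0\{b} :: ·
Reachable graph of Q (5 states):
  t0 = a.b.a.0\{b} + b.(rec X. a.b.a.0\{b} + b.X) :: =a=> t1, =b=> t2
  t1 = b.a.0\{b} :: =b=> t3
  t2 = rec X. a.b.a.0\{b} + b.X :: =a=> t1, =b=> t2
  t3 = a.0\{b} :: =a=> t4
  t4 = 0\{b} :: ·
Partition-refinement fixed point:
  B0 = {s0, t0, t2}
  B1 = {s1, t1}
  B2 = {s2, t3}
  B3 = {s3, t4}
s0 ∈ B0, t0 ∈ B0 → same block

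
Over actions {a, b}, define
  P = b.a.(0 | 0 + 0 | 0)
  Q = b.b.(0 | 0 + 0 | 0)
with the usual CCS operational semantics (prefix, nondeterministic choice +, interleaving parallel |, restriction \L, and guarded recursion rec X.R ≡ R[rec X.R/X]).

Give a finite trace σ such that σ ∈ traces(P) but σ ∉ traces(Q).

ba

Reachable graph of P (3 states):
  m0 = b.a.(0 | 0 + 0 | 0) :: =b=> m1
  m1 = a.(0 | 0 + 0 | 0) :: =a=> m2
  m2 = 0 | 0 + 0 | 0 :: (no moves)
Reachable graph of Q (3 states):
  n0 = b.b.(0 | 0 + 0 | 0) :: =b=> n1
  n1 = b.(0 | 0 + 0 | 0) :: =b=> n2
  n2 = 0 | 0 + 0 | 0 :: (no moves)
Run σ = ⟨ba⟩ on P: start {m0}
  step 1 (b): {m1}
  step 2 (a): {m2}
  P completes σ.
Run σ = ⟨ba⟩ on Q: start {n0}
  step 1 (b): {n1}
  step 2 (a): ∅  — Q cannot continue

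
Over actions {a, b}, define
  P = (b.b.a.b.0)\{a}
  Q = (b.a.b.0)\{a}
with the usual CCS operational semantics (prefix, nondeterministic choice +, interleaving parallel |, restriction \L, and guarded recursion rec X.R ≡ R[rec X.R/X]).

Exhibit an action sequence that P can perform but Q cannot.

Reachable graph of P (3 states):
  u0 = (b.b.a.b.0)\{a} | =b=> u1
  u1 = (b.a.b.0)\{a} | =b=> u2
  u2 = (a.b.0)\{a} | ∅
Reachable graph of Q (2 states):
  v0 = (b.a.b.0)\{a} | =b=> v1
  v1 = (a.b.0)\{a} | ∅
Trace ⟨bb⟩ through P, begin at {u0}:
  [1] b ⇒ {u1}
  [2] b ⇒ {u2}
  ✓ P
Trace ⟨bb⟩ through Q, begin at {v0}:
  [1] b ⇒ {v1}
  [2] b ⇒ no successor for Q

bb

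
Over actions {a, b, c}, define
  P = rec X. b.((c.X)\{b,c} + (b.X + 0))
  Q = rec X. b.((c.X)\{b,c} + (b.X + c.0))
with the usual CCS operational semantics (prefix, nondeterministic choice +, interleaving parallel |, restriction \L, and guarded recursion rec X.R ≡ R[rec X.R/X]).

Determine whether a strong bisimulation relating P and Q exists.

not bisimilar

LTS(P): 2 reachable states
  p0 = rec X. b.((c.X)\{b,c} + (b.X + 0)) has moves =b=> p1
  p1 = (c.(rec X. b.((c.X)\{b,c} + (b.X + 0))))\{b,c} + (b.(rec X. b.((c.X)\{b,c} + (b.X + 0))) + 0) has moves =b=> p0
LTS(Q): 3 reachable states
  q0 = rec X. b.((c.X)\{b,c} + (b.X + c.0)) has moves =b=> q1
  q1 = (c.(rec X. b.((c.X)\{b,c} + (b.X + c.0))))\{b,c} + (b.(rec X. b.((c.X)\{b,c} + (b.X + c.0))) + c.0) has moves =b=> q0, =c=> q2
  q2 = 0 has moves stopped
Bisimilarity quotient blocks:
  B0 = {p0, p1}
  B1 = {q0}
  B2 = {q1}
  B3 = {q2}
p0 ∈ B0, q0 ∈ B1 → different blocks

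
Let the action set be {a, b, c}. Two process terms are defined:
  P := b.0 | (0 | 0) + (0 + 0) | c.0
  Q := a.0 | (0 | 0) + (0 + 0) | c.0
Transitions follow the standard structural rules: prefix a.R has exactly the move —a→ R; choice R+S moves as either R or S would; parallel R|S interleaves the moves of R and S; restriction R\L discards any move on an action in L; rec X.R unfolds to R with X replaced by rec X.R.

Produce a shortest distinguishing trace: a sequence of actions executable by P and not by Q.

Reachable graph of P (3 states):
  p0 = b.0 | (0 | 0) + (0 + 0) | c.0 ⊢ =b=> p1, =c=> p2
  p1 = 0 | (0 | 0) ⊢ ·
  p2 = (0 + 0) | 0 ⊢ ·
Reachable graph of Q (3 states):
  q0 = a.0 | (0 | 0) + (0 + 0) | c.0 ⊢ =a=> q1, =c=> q2
  q1 = 0 | (0 | 0) ⊢ ·
  q2 = (0 + 0) | 0 ⊢ ·
Trace ⟨b⟩ through P, begin at {p0}:
  after b @ step 1: {p1}
  ✓ P
Trace ⟨b⟩ through Q, begin at {q0}:
  after b @ step 1: no successor for Q

b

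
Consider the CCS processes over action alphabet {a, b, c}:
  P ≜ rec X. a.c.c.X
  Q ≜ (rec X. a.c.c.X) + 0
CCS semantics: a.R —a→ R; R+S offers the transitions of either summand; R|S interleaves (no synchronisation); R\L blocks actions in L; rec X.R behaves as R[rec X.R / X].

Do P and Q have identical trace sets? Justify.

LTS(P): 3 reachable states
  s0 = rec X. a.c.c.X :: =a=> s1
  s1 = c.c.(rec X. a.c.c.X) :: =c=> s2
  s2 = c.(rec X. a.c.c.X) :: =c=> s0
LTS(Q): 4 reachable states
  t0 = (rec X. a.c.c.X) + 0 :: =a=> t1
  t1 = c.c.(rec X. a.c.c.X) :: =c=> t2
  t2 = c.(rec X. a.c.c.X) :: =c=> t3
  t3 = rec X. a.c.c.X :: =a=> t1
Bisimilarity quotient blocks:
  B0 = {s0, t0, t3}
  B1 = {s1, t1}
  B2 = {s2, t2}
s0 ∈ B0, t0 ∈ B0 → same block
Bisimilar ⇒ trace-equivalent.

traces(P) = traces(Q)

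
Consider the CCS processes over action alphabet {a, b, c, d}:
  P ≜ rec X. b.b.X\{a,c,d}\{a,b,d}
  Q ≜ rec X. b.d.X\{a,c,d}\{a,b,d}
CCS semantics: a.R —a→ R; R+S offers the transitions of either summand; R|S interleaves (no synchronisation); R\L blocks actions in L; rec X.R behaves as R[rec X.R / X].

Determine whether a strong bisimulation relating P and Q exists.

P's transition system — 3 states:
  p0 = rec X. b.b.X\{a,c,d}\{a,b,d} | —b→ p1
  p1 = b.(rec X. b.b.X\{a,c,d}\{a,b,d})\{a,c,d}\{a,b,d} | —b→ p2
  p2 = (rec X. b.b.X\{a,c,d}\{a,b,d})\{a,c,d}\{a,b,d} | ∅
Q's transition system — 3 states:
  q0 = rec X. b.d.X\{a,c,d}\{a,b,d} | —b→ q1
  q1 = d.(rec X. b.d.X\{a,c,d}\{a,b,d})\{a,c,d}\{a,b,d} | —d→ q2
  q2 = (rec X. b.d.X\{a,c,d}\{a,b,d})\{a,c,d}\{a,b,d} | ∅
Bisimilarity quotient blocks:
  B0 = {p0}
  B1 = {p1}
  B2 = {p2, q2}
  B3 = {q0}
  B4 = {q1}
p0 ∈ B0, q0 ∈ B3 → different blocks

P ≁ Q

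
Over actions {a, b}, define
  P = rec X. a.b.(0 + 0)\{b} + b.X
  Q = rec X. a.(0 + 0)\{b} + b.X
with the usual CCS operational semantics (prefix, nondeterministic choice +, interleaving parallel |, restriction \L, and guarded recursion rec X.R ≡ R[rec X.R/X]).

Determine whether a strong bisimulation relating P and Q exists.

P ≁ Q

P's transition system — 3 states:
  m0 = rec X. a.b.(0 + 0)\{b} + b.X → =a=> m1, =b=> m0
  m1 = b.(0 + 0)\{b} → =b=> m2
  m2 = (0 + 0)\{b} → ∅
Q's transition system — 2 states:
  n0 = rec X. a.(0 + 0)\{b} + b.X → =a=> n1, =b=> n0
  n1 = (0 + 0)\{b} → ∅
Coarsest stable partition (strong bisimilarity classes):
  B0 = {m0}
  B1 = {m1}
  B2 = {m2, n1}
  B3 = {n0}
m0 ∈ B0, n0 ∈ B3 → different blocks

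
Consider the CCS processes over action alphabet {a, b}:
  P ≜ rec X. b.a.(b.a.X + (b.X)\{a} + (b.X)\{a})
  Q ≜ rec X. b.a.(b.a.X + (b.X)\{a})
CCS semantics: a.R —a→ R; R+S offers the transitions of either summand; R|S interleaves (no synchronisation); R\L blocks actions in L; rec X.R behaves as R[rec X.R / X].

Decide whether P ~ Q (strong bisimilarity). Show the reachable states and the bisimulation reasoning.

Reachable graph of P (6 states):
  p0 = rec X. b.a.(b.a.X + (b.X)\{a} + (b.X)\{a}) | -b-> p1
  p1 = a.(b.a.(rec X. b.a.(b.a.X + (b.X)\{a} + (b.X)\{a})) + (b.(rec X. b.a.(b.a.X + (b.X)\{a} + (b.X)\{a})))\{a} + (b.(rec X. b.a.(b.a.X + (b.X)\{a} + (b.X)\{a})))\{a}) | -a-> p2
  p2 = b.a.(rec X. b.a.(b.a.X + (b.X)\{a} + (b.X)\{a})) + (b.(rec X. b.a.(b.a.X + (b.X)\{a} + (b.X)\{a})))\{a} + (b.(rec X. b.a.(b.a.X + (b.X)\{a} + (b.X)\{a})))\{a} | -b-> p3, -b-> p4
  p3 = (rec X. b.a.(b.a.X + (b.X)\{a} + (b.X)\{a}))\{a} | -b-> p5
  p4 = a.(rec X. b.a.(b.a.X + (b.X)\{a} + (b.X)\{a})) | -a-> p0
  p5 = (a.(b.a.(rec X. b.a.(b.a.X + (b.X)\{a} + (b.X)\{a})) + (b.(rec X. b.a.(b.a.X + (b.X)\{a} + (b.X)\{a})))\{a} + (b.(rec X. b.a.(b.a.X + (b.X)\{a} + (b.X)\{a})))\{a}))\{a} | deadlocked
Reachable graph of Q (6 states):
  q0 = rec X. b.a.(b.a.X + (b.X)\{a}) | -b-> q1
  q1 = a.(b.a.(rec X. b.a.(b.a.X + (b.X)\{a})) + (b.(rec X. b.a.(b.a.X + (b.X)\{a})))\{a}) | -a-> q2
  q2 = b.a.(rec X. b.a.(b.a.X + (b.X)\{a})) + (b.(rec X. b.a.(b.a.X + (b.X)\{a})))\{a} | -b-> q3, -b-> q4
  q3 = (rec X. b.a.(b.a.X + (b.X)\{a}))\{a} | -b-> q5
  q4 = a.(rec X. b.a.(b.a.X + (b.X)\{a})) | -a-> q0
  q5 = (a.(b.a.(rec X. b.a.(b.a.X + (b.X)\{a})) + (b.(rec X. b.a.(b.a.X + (b.X)\{a})))\{a}))\{a} | deadlocked
Bisimilarity quotient blocks:
  B0 = {p0, q0}
  B1 = {p1, q1}
  B2 = {p2, q2}
  B3 = {p4, q4}
  B4 = {p3, q3}
  B5 = {p5, q5}
p0 ∈ B0, q0 ∈ B0 → same block

bisimilar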